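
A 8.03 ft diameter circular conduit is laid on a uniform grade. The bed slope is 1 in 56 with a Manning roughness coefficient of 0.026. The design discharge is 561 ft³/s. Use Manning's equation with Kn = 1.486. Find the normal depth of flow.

y_n = 6.02 ft

Manning's equation rearranged: A R^(2/3) = nQ / (1.486·√S) = 0.026 × 561 / (1.486 × √0.01786) = 73.45.
Trying y = 7.41 ft: A R^(2/3) = 86.55 — high.
Trying y = 4.26 ft: A R^(2/3) = 44.5 — low.
Trying y = 6.02 ft: A R^(2/3) = 73.45 — matches.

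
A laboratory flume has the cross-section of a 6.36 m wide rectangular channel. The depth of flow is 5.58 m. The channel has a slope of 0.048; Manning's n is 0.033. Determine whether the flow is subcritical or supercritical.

Flow area A = b·y = 6.36 × 5.58 = 35.49 m². Wetted perimeter P = b + 2y = 6.36 + 2×5.58 = 17.52 m.
Hydraulic radius R = A/P = 35.49/17.52 = 2.026 m.
V = (1/n) R^(2/3) √S = (1/0.033) × 2.026^(2/3) × √0.048 = 10.63 m/s. Hydraulic depth D_h = A/T = 35.49/6.36 = 5.58 m.
Froude number Fr = V/√(g·D_h) = 10.63/√(9.81×5.58) = 1.44, which is greater than 1, so the flow is supercritical.

supercritical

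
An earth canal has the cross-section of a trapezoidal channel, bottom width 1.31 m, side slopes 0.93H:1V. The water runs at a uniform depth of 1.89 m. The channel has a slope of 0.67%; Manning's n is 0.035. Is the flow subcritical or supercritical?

subcritical

With bottom width b = 1.31 m and side slope z = 0.93: A = (b + zy)y = (1.31 + 0.93×1.89)×1.89 = 5.798 m²; P = b + 2y√(1+z²) = 1.31 + 2×1.89×1.366 = 6.472 m.
Hydraulic radius R = A/P = 5.798/6.472 = 0.8958 m.
V = (1/n) R^(2/3) √S = (1/0.035) × 0.8958^(2/3) × √0.0067 = 2.173 m/s. Hydraulic depth D_h = A/T = 5.798/4.825 = 1.202 m.
Froude number Fr = V/√(g·D_h) = 2.173/√(9.81×1.202) = 0.633, which is less than 1, so the flow is subcritical.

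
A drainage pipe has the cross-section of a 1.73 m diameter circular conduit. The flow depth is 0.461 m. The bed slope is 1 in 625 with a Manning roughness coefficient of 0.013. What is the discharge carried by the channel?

Q = 0.643 m³/s

For a circular section of diameter D = 1.73 m at depth y = 0.461 m, the central angle is θ = 2 arccos(1 − 2y/D) = 2.17 rad. Then A = (D²/8)(θ − sin θ) = 0.5027 m² and P = Dθ/2 = 1.877 m.
Hydraulic radius R = A/P = 0.5027/1.877 = 0.2679 m.
Manning's equation: Q = (1/n) A R^(2/3) S^(1/2) = (1/0.013) × 0.5027 × 0.2679^(2/3) × 0.0016^(1/2) = 0.643 m³/s.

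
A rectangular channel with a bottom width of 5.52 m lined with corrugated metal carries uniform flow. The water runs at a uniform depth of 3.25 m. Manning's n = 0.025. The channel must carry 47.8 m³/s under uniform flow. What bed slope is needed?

Flow area A = b·y = 5.52 × 3.25 = 17.94 m². Wetted perimeter P = b + 2y = 5.52 + 2×3.25 = 12.02 m.
Hydraulic radius R = A/P = 17.94/12.02 = 1.493 m.
From Manning's equation, S = [nQ / (1 A R^(2/3))]² = [0.025 × 47.8 / (1 × 17.94 × 1.493^(2/3))]² = 0.0026.

S = 0.0026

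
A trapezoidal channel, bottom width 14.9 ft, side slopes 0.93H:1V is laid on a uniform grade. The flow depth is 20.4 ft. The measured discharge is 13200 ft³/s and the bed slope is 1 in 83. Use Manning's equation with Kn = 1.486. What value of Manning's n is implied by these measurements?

n = 0.0391

With bottom width b = 14.9 ft and side slope z = 0.93: A = (b + zy)y = (14.9 + 0.93×20.4)×20.4 = 691 ft²; P = b + 2y√(1+z²) = 14.9 + 2×20.4×1.366 = 70.62 ft.
Hydraulic radius R = A/P = 691/70.62 = 9.785 ft.
Rearranging Manning's equation: n = (1.486/Q) A R^(2/3) S^(1/2) = (1.486/13200) × 691 × 9.785^(2/3) × √0.01205 = 0.0391.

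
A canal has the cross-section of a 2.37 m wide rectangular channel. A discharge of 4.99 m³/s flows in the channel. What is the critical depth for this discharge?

y_c = 0.767 m

For a rectangular channel, critical depth y_c = (q²/g)^(1/3) where q = Q/b = 4.99/2.37 = 2.105 m²/s.
So y_c = (2.105²/9.81)^(1/3) = 0.767 m.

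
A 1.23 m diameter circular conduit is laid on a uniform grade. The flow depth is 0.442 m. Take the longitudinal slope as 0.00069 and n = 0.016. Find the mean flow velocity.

For a circular section of diameter D = 1.23 m at depth y = 0.442 m, the central angle is θ = 2 arccos(1 − 2y/D) = 2.571 rad. Then A = (D²/8)(θ − sin θ) = 0.3842 m² and P = Dθ/2 = 1.581 m.
Hydraulic radius R = A/P = 0.3842/1.581 = 0.2429 m.
From Manning's equation, V = (1/n) R^(2/3) S^(1/2) = (1/0.016) × 0.2429^(2/3) × 0.00069^(1/2) = 0.639 m/s.

V = 0.639 m/s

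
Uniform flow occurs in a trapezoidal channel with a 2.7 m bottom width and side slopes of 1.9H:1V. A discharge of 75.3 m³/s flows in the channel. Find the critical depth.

y_c = 2.55 m

At critical depth, Q² T / (g A³) = 1, i.e. A³/T = Q²/g = 75.3²/9.81 = 578.
Try y = 2.83 m: A³/T = 887.7 — over.
Try y = 2.04 m: A³/T = 231 — short.
Try y = 2.55 m: A³/T = 574.8 — matches.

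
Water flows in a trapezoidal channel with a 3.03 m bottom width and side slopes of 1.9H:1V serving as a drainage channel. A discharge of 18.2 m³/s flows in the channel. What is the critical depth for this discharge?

y_c = 1.2 m

At critical depth, Q² T / (g A³) = 1, i.e. A³/T = Q²/g = 18.2²/9.81 = 33.77.
Trying y = 0.867 m: A³/T = 10.54 — short.
Trying y = 1.38 m: A³/T = 57.35 — over.
Trying y = 1.2 m: A³/T = 34.09 — ≈ 33.77.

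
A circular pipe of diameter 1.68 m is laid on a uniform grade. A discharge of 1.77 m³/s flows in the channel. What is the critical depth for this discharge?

y_c = 0.659 m

At critical depth, Q² T / (g A³) = 1, i.e. A³/T = Q²/g = 1.77²/9.81 = 0.3194.
At y = 0.737 m: A³/T = 0.4914 — too large.
At y = 0.659 m: A³/T = 0.3199 — matches.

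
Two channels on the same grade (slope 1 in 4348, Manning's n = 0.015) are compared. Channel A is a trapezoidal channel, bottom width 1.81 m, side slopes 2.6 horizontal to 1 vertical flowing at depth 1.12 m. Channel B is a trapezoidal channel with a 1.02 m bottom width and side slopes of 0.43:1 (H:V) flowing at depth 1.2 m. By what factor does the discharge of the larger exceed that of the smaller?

3.41

Channel A: With bottom width b = 1.81 m and side slope z = 2.6: A = (b + zy)y = (1.81 + 2.6×1.12)×1.12 = 5.289 m²; P = b + 2y√(1+z²) = 1.81 + 2×1.12×2.786 = 8.05 m. Hydraulic radius R = A/P = 5.289/8.05 = 0.657 m. Q_A = (1/0.015)·5.289·0.657^(2/3)·√0.00023 = 4.041 m³/s.
Channel B: With bottom width b = 1.02 m and side slope z = 0.43: A = (b + zy)y = (1.02 + 0.43×1.2)×1.2 = 1.843 m²; P = b + 2y√(1+z²) = 1.02 + 2×1.2×1.089 = 3.632 m. Hydraulic radius R = A/P = 1.843/3.632 = 0.5074 m. Q_B = (1/0.015)·1.843·0.5074^(2/3)·√0.00023 = 1.186 m³/s.
The larger discharge is 4.041 m³/s and the smaller is 1.186 m³/s; the ratio is 3.41.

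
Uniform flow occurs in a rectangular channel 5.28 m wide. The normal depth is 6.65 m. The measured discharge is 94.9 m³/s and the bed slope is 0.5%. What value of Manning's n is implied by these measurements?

n = 0.04

Flow area A = b·y = 5.28 × 6.65 = 35.11 m². Wetted perimeter P = b + 2y = 5.28 + 2×6.65 = 18.58 m.
Hydraulic radius R = A/P = 35.11/18.58 = 1.89 m.
Rearranging Manning's equation: n = (1/Q) A R^(2/3) S^(1/2) = (1/94.9) × 35.11 × 1.89^(2/3) × √0.005 = 0.04.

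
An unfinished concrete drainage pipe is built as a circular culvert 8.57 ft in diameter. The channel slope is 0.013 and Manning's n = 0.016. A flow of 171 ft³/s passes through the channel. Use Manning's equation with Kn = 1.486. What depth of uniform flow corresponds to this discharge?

Manning's equation rearranged: A R^(2/3) = nQ / (1.486·√S) = 0.016 × 171 / (1.486 × √0.013) = 16.15.
Trying y = 2.83 ft: A R^(2/3) = 22.58 — high.
Trying y = 2.38 ft: A R^(2/3) = 16.15 — close enough.

y_n = 2.38 ft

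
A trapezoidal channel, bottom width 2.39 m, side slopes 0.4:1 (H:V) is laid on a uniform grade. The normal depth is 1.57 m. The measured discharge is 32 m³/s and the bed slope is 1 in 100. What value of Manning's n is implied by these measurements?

With bottom width b = 2.39 m and side slope z = 0.4: A = (b + zy)y = (2.39 + 0.4×1.57)×1.57 = 4.738 m²; P = b + 2y√(1+z²) = 2.39 + 2×1.57×1.077 = 5.772 m.
Hydraulic radius R = A/P = 4.738/5.772 = 0.8209 m.
Rearranging Manning's equation: n = (1/Q) A R^(2/3) S^(1/2) = (1/32) × 4.738 × 0.8209^(2/3) × √0.01 = 0.013.

n = 0.013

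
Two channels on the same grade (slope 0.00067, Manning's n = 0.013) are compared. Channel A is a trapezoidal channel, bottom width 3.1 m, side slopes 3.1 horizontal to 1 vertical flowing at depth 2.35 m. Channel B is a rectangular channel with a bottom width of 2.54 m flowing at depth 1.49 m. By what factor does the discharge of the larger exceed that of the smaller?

10

Channel A: With bottom width b = 3.1 m and side slope z = 3.1: A = (b + zy)y = (3.1 + 3.1×2.35)×2.35 = 24.4 m²; P = b + 2y√(1+z²) = 3.1 + 2×2.35×3.257 = 18.41 m. Hydraulic radius R = A/P = 24.4/18.41 = 1.326 m. Q_A = (1/0.013)·24.4·1.326^(2/3)·√0.00067 = 58.64 m³/s.
Channel B: Flow area A = b·y = 2.54 × 1.49 = 3.785 m². Wetted perimeter P = b + 2y = 2.54 + 2×1.49 = 5.52 m. Hydraulic radius R = A/P = 3.785/5.52 = 0.6856 m. Q_B = (1/0.013)·3.785·0.6856^(2/3)·√0.00067 = 5.859 m³/s.
The larger discharge is 58.64 m³/s and the smaller is 5.859 m³/s; the ratio is 10.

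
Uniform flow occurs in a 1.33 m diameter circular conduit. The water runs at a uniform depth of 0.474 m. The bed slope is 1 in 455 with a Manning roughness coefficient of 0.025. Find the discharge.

Q = 0.34 m³/s

For a circular section of diameter D = 1.33 m at depth y = 0.474 m, the central angle is θ = 2 arccos(1 − 2y/D) = 2.559 rad. Then A = (D²/8)(θ − sin θ) = 0.4442 m² and P = Dθ/2 = 1.702 m.
Hydraulic radius R = A/P = 0.4442/1.702 = 0.261 m.
Manning's equation: Q = (1/n) A R^(2/3) S^(1/2) = (1/0.025) × 0.4442 × 0.261^(2/3) × 0.002198^(1/2) = 0.34 m³/s.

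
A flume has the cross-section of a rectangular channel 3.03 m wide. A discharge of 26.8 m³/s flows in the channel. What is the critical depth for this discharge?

For a rectangular channel, critical depth y_c = (q²/g)^(1/3) where q = Q/b = 26.8/3.03 = 8.845 m²/s.
So y_c = (8.845²/9.81)^(1/3) = 2 m.

y_c = 2 m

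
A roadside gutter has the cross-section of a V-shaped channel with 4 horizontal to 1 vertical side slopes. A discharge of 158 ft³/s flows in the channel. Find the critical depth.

At critical depth, Q² T / (g A³) = 1, i.e. A³/T = Q²/g = 158²/32.2 = 775.3.
Try y = 1.93 ft: A³/T = 214.2 — too small.
Try y = 2.72 ft: A³/T = 1191 — too large.
Try y = 2.5 ft: A³/T = 781.2 — ≈ 775.3.

y_c = 2.5 ft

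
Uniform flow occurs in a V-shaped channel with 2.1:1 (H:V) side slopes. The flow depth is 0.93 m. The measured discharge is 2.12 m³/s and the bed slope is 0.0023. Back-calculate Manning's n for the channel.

n = 0.023

For a triangular section with side slope z = 2.1: A = zy² = 2.1×0.93² = 1.816 m²; P = 2y√(1+z²) = 2×0.93×2.326 = 4.326 m.
Hydraulic radius R = A/P = 1.816/4.326 = 0.4198 m.
Rearranging Manning's equation: n = (1/Q) A R^(2/3) S^(1/2) = (1/2.12) × 1.816 × 0.4198^(2/3) × √0.0023 = 0.023.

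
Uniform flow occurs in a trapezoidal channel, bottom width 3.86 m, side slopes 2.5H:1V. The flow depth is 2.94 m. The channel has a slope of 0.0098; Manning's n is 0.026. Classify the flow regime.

With bottom width b = 3.86 m and side slope z = 2.5: A = (b + zy)y = (3.86 + 2.5×2.94)×2.94 = 32.96 m²; P = b + 2y√(1+z²) = 3.86 + 2×2.94×2.693 = 19.69 m.
Hydraulic radius R = A/P = 32.96/19.69 = 1.674 m.
V = (1/n) R^(2/3) √S = (1/0.026) × 1.674^(2/3) × √0.0098 = 5.367 m/s. Hydraulic depth D_h = A/T = 32.96/18.56 = 1.776 m.
Froude number Fr = V/√(g·D_h) = 5.367/√(9.81×1.776) = 1.29, which is greater than 1, so the flow is supercritical.

supercritical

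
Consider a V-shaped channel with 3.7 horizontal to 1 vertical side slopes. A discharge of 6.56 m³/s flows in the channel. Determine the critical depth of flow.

y_c = 0.915 m

At critical depth, Q² T / (g A³) = 1, i.e. A³/T = Q²/g = 6.56²/9.81 = 4.387.
Try y = 1.08 m: A³/T = 10.06 — over.
Try y = 0.652 m: A³/T = 0.8065 — short.
Try y = 0.915 m: A³/T = 4.39 — close enough.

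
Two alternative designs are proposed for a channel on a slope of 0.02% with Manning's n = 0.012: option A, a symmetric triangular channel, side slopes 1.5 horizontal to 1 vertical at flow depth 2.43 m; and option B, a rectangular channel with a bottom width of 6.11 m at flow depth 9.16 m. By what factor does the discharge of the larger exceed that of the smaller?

10.9

Channel A: For a triangular section with side slope z = 1.5: A = zy² = 1.5×2.43² = 8.857 m²; P = 2y√(1+z²) = 2×2.43×1.803 = 8.761 m. Hydraulic radius R = A/P = 8.857/8.761 = 1.011 m. Q_A = (1/0.012)·8.857·1.011^(2/3)·√0.0002 = 10.51 m³/s.
Channel B: Flow area A = b·y = 6.11 × 9.16 = 55.97 m². Wetted perimeter P = b + 2y = 6.11 + 2×9.16 = 24.43 m. Hydraulic radius R = A/P = 55.97/24.43 = 2.291 m. Q_B = (1/0.012)·55.97·2.291^(2/3)·√0.0002 = 114.6 m³/s.
The larger discharge is 114.6 m³/s and the smaller is 10.51 m³/s; the ratio is 10.9.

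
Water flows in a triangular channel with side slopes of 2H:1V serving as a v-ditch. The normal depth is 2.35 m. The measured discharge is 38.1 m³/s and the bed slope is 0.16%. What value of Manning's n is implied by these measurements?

n = 0.012

For a triangular section with side slope z = 2: A = zy² = 2×2.35² = 11.05 m²; P = 2y√(1+z²) = 2×2.35×2.236 = 10.51 m.
Hydraulic radius R = A/P = 11.05/10.51 = 1.051 m.
Rearranging Manning's equation: n = (1/Q) A R^(2/3) S^(1/2) = (1/38.1) × 11.05 × 1.051^(2/3) × √0.0016 = 0.012.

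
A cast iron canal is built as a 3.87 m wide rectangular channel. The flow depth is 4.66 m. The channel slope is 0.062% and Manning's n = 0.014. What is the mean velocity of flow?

Flow area A = b·y = 3.87 × 4.66 = 18.03 m². Wetted perimeter P = b + 2y = 3.87 + 2×4.66 = 13.19 m.
Hydraulic radius R = A/P = 18.03/13.19 = 1.367 m.
From Manning's equation, V = (1/n) R^(2/3) S^(1/2) = (1/0.014) × 1.367^(2/3) × 0.00062^(1/2) = 2.19 m/s.

V = 2.19 m/s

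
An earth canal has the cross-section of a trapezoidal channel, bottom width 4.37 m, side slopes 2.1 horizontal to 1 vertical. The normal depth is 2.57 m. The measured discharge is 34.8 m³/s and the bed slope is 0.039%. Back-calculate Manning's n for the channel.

n = 0.019

With bottom width b = 4.37 m and side slope z = 2.1: A = (b + zy)y = (4.37 + 2.1×2.57)×2.57 = 25.1 m²; P = b + 2y√(1+z²) = 4.37 + 2×2.57×2.326 = 16.33 m.
Hydraulic radius R = A/P = 25.1/16.33 = 1.538 m.
Rearranging Manning's equation: n = (1/Q) A R^(2/3) S^(1/2) = (1/34.8) × 25.1 × 1.538^(2/3) × √0.00039 = 0.019.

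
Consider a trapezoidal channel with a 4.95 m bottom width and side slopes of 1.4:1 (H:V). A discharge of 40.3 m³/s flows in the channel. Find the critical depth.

At critical depth, Q² T / (g A³) = 1, i.e. A³/T = Q²/g = 40.3²/9.81 = 165.6.
Trying y = 1.43 m: A³/T = 109.7 — short.
Trying y = 1.61 m: A³/T = 165 — close enough.

y_c = 1.61 m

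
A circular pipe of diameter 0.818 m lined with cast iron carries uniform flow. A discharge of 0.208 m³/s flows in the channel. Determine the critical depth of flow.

y_c = 0.269 m

At critical depth, Q² T / (g A³) = 1, i.e. A³/T = Q²/g = 0.208²/9.81 = 0.00441.
Try y = 0.202 m: A³/T = 0.001459 — short.
Try y = 0.269 m: A³/T = 0.004437 — matches.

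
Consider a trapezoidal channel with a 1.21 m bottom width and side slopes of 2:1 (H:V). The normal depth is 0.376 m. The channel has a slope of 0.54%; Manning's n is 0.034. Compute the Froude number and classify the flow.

With bottom width b = 1.21 m and side slope z = 2: A = (b + zy)y = (1.21 + 2×0.376)×0.376 = 0.7377 m²; P = b + 2y√(1+z²) = 1.21 + 2×0.376×2.236 = 2.892 m.
Hydraulic radius R = A/P = 0.7377/2.892 = 0.2551 m.
V = (1/n) R^(2/3) √S = (1/0.034) × 0.2551^(2/3) × √0.0054 = 0.8694 m/s. Hydraulic depth D_h = A/T = 0.7377/2.714 = 0.2718 m.
Froude number Fr = V/√(g·D_h) = 0.8694/√(9.81×0.2718) = 0.532, which is less than 1, so the flow is subcritical.

subcritical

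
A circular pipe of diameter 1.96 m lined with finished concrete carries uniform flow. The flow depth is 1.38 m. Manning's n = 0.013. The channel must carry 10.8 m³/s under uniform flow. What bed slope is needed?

S = 0.00788

For a circular section of diameter D = 1.96 m at depth y = 1.38 m, the central angle is θ = 2 arccos(1 − 2y/D) = 3.982 rad. Then A = (D²/8)(θ − sin θ) = 2.27 m² and P = Dθ/2 = 3.903 m.
Hydraulic radius R = A/P = 2.27/3.903 = 0.5817 m.
From Manning's equation, S = [nQ / (1 A R^(2/3))]² = [0.013 × 10.8 / (1 × 2.27 × 0.5817^(2/3))]² = 0.00788.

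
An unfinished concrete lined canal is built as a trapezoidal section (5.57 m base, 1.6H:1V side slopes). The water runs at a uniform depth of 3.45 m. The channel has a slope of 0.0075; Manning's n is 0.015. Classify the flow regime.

supercritical

With bottom width b = 5.57 m and side slope z = 1.6: A = (b + zy)y = (5.57 + 1.6×3.45)×3.45 = 38.26 m²; P = b + 2y√(1+z²) = 5.57 + 2×3.45×1.887 = 18.59 m.
Hydraulic radius R = A/P = 38.26/18.59 = 2.058 m.
V = (1/n) R^(2/3) √S = (1/0.015) × 2.058^(2/3) × √0.0075 = 9.342 m/s. Hydraulic depth D_h = A/T = 38.26/16.61 = 2.303 m.
Froude number Fr = V/√(g·D_h) = 9.342/√(9.81×2.303) = 1.97, which is greater than 1, so the flow is supercritical.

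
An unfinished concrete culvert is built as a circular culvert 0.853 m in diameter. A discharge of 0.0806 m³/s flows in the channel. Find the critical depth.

At critical depth, Q² T / (g A³) = 1, i.e. A³/T = Q²/g = 0.0806²/9.81 = 0.0006622.
At y = 0.19 m: A³/T = 0.001203 — over.
At y = 0.163 m: A³/T = 0.0006602 — close enough.

y_c = 0.163 m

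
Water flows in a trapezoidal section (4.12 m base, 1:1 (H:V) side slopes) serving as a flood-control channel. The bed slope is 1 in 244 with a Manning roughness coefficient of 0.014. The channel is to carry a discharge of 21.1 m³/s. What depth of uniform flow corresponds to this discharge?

Manning's equation rearranged: A R^(2/3) = nQ / (1·√S) = 0.014 × 21.1 / (√0.004098) = 4.614.
Try y = 1.15 m: A R^(2/3) = 5.318 — high.
Try y = 0.95 m: A R^(2/3) = 3.825 — low.
Try y = 1.06 m: A R^(2/3) = 4.618 — ≈ 4.614.

y_n = 1.06 m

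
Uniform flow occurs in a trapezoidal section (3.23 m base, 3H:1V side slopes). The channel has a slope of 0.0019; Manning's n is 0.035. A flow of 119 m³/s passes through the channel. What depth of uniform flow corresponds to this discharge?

Manning's equation rearranged: A R^(2/3) = nQ / (1·√S) = 0.035 × 119 / (√0.0019) = 95.55.
At y = 3.43 m: A R^(2/3) = 70.15 — too small.
At y = 4.99 m: A R^(2/3) = 172.2 — too large.
At y = 3.91 m: A R^(2/3) = 95.68 — matches.

y_n = 3.91 m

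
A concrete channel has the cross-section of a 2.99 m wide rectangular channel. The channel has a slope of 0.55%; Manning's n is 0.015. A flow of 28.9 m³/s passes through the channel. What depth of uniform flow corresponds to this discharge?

Manning's equation rearranged: A R^(2/3) = nQ / (1·√S) = 0.015 × 28.9 / (√0.0055) = 5.845.
Trying y = 1.84 m: A R^(2/3) = 4.839 — too small.
Trying y = 2.46 m: A R^(2/3) = 7.007 — too large.
Trying y = 2.13 m: A R^(2/3) = 5.842 — close enough.

y_n = 2.13 m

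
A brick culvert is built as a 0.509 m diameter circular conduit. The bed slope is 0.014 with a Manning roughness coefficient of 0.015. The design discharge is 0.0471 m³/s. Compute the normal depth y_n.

Manning's equation rearranged: A R^(2/3) = nQ / (1·√S) = 0.015 × 0.0471 / (√0.014) = 0.005971.
At y = 0.0813 m: A R^(2/3) = 0.002848 — short.
At y = 0.117 m: A R^(2/3) = 0.005966 — close enough.

y_n = 0.117 m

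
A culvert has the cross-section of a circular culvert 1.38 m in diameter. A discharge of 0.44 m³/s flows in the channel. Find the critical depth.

At critical depth, Q² T / (g A³) = 1, i.e. A³/T = Q²/g = 0.44²/9.81 = 0.01973.
At y = 0.409 m: A³/T = 0.04054 — high.
At y = 0.257 m: A³/T = 0.006614 — low.
At y = 0.34 m: A³/T = 0.01976 — ≈ 0.01973.

y_c = 0.34 m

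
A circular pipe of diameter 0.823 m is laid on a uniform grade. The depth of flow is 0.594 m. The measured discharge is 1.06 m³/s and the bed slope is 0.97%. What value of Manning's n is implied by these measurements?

n = 0.015

For a circular section of diameter D = 0.823 m at depth y = 0.594 m, the central angle is θ = 2 arccos(1 − 2y/D) = 4.061 rad. Then A = (D²/8)(θ − sin θ) = 0.4111 m² and P = Dθ/2 = 1.671 m.
Hydraulic radius R = A/P = 0.4111/1.671 = 0.246 m.
Rearranging Manning's equation: n = (1/Q) A R^(2/3) S^(1/2) = (1/1.06) × 0.4111 × 0.246^(2/3) × √0.0097 = 0.015.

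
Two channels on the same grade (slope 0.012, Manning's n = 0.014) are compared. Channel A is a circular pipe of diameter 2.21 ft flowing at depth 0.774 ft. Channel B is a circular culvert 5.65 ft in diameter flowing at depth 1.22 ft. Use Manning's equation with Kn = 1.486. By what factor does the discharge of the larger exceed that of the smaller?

Channel A: For a circular section of diameter D = 2.21 ft at depth y = 0.774 ft, the central angle is θ = 2 arccos(1 − 2y/D) = 2.533 rad. Then A = (D²/8)(θ − sin θ) = 1.198 ft² and P = Dθ/2 = 2.799 ft. Hydraulic radius R = A/P = 1.198/2.799 = 0.4278 ft. Q_A = (1.486/0.014)·1.198·0.4278^(2/3)·√0.012 = 7.906 ft³/s.
Channel B: For a circular section of diameter D = 5.65 ft at depth y = 1.22 ft, the central angle is θ = 2 arccos(1 − 2y/D) = 1.933 rad. Then A = (D²/8)(θ − sin θ) = 3.982 ft² and P = Dθ/2 = 5.461 ft. Hydraulic radius R = A/P = 3.982/5.461 = 0.7292 ft. Q_B = (1.486/0.014)·3.982·0.7292^(2/3)·√0.012 = 37.52 ft³/s.
The larger discharge is 37.52 ft³/s and the smaller is 7.906 ft³/s; the ratio is 4.75.

4.75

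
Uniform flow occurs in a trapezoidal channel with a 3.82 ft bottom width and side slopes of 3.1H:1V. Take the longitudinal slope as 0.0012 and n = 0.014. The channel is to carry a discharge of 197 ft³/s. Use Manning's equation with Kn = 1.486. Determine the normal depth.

Manning's equation rearranged: A R^(2/3) = nQ / (1.486·√S) = 0.014 × 197 / (1.486 × √0.0012) = 53.58.
Trying y = 2.5 ft: A R^(2/3) = 36.86 — low.
Trying y = 3.74 ft: A R^(2/3) = 92.89 — high.
Trying y = 2.95 ft: A R^(2/3) = 53.62 — ≈ 53.58.

y_n = 2.95 ft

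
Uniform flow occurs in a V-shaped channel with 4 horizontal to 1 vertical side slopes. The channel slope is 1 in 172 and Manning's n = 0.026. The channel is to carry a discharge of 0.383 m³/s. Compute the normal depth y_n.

y_n = 0.332 m

Manning's equation rearranged: A R^(2/3) = nQ / (1·√S) = 0.026 × 0.383 / (√0.005814) = 0.1306.
Trying y = 0.291 m: A R^(2/3) = 0.09183 — low.
Trying y = 0.332 m: A R^(2/3) = 0.1305 — close enough.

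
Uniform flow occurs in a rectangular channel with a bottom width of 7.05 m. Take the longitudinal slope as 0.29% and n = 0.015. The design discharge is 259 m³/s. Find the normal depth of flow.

Manning's equation rearranged: A R^(2/3) = nQ / (1·√S) = 0.015 × 259 / (√0.0029) = 72.14.
At y = 4.41 m: A R^(2/3) = 48.68 — short.
At y = 7.43 m: A R^(2/3) = 93.66 — over.
At y = 6.01 m: A R^(2/3) = 72.14 — close enough.

y_n = 6.01 m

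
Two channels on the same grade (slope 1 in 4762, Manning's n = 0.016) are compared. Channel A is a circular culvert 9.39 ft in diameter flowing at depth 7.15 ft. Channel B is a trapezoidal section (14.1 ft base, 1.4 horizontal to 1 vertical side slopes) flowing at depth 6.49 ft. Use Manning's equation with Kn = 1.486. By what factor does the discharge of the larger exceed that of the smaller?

Channel A: For a circular section of diameter D = 9.39 ft at depth y = 7.15 ft, the central angle is θ = 2 arccos(1 − 2y/D) = 4.242 rad. Then A = (D²/8)(θ − sin θ) = 56.58 ft² and P = Dθ/2 = 19.92 ft. Hydraulic radius R = A/P = 56.58/19.92 = 2.841 ft. Q_A = (1.486/0.016)·56.58·2.841^(2/3)·√0.00021 = 152.7 ft³/s.
Channel B: With bottom width b = 14.1 ft and side slope z = 1.4: A = (b + zy)y = (14.1 + 1.4×6.49)×6.49 = 150.5 ft²; P = b + 2y√(1+z²) = 14.1 + 2×6.49×1.72 = 36.43 ft. Hydraulic radius R = A/P = 150.5/36.43 = 4.13 ft. Q_B = (1.486/0.016)·150.5·4.13^(2/3)·√0.00021 = 521.4 ft³/s.
The larger discharge is 521.4 ft³/s and the smaller is 152.7 ft³/s; the ratio is 3.41.

3.41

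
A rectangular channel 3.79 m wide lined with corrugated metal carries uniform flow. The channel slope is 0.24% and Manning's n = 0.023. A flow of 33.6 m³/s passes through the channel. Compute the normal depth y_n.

Manning's equation rearranged: A R^(2/3) = nQ / (1·√S) = 0.023 × 33.6 / (√0.0024) = 15.77.
Try y = 4.22 m: A R^(2/3) = 19.13 — too large.
Try y = 3.6 m: A R^(2/3) = 15.76 — close enough.

y_n = 3.6 m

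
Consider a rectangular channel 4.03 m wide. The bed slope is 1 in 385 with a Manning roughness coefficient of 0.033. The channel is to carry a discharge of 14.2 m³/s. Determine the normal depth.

Manning's equation rearranged: A R^(2/3) = nQ / (1·√S) = 0.033 × 14.2 / (√0.002597) = 9.195.
Trying y = 2.81 m: A R^(2/3) = 12.6 — high.
Trying y = 2.2 m: A R^(2/3) = 9.169 — close enough.

y_n = 2.2 m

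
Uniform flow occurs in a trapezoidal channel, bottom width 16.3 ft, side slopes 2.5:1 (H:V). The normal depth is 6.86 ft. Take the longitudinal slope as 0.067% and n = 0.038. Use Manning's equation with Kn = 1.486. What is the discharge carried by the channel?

Q = 615 ft³/s

With bottom width b = 16.3 ft and side slope z = 2.5: A = (b + zy)y = (16.3 + 2.5×6.86)×6.86 = 229.5 ft²; P = b + 2y√(1+z²) = 16.3 + 2×6.86×2.693 = 53.24 ft.
Hydraulic radius R = A/P = 229.5/53.24 = 4.31 ft.
Manning's equation: Q = (1.486/n) A R^(2/3) S^(1/2) = (1.486/0.038) × 229.5 × 4.31^(2/3) × 0.00067^(1/2) = 615 ft³/s.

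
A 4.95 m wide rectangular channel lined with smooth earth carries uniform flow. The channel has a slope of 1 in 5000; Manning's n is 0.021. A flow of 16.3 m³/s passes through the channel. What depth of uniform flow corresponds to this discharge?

y_n = 3.75 m

Manning's equation rearranged: A R^(2/3) = nQ / (1·√S) = 0.021 × 16.3 / (√0.0002) = 24.2.
Try y = 2.88 m: A R^(2/3) = 17.25 — too small.
Try y = 4.36 m: A R^(2/3) = 29.26 — too large.
Try y = 3.75 m: A R^(2/3) = 24.23 — ≈ 24.2.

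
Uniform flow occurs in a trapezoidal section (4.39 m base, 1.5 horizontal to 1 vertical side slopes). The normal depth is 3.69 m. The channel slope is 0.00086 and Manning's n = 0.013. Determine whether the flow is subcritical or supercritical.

With bottom width b = 4.39 m and side slope z = 1.5: A = (b + zy)y = (4.39 + 1.5×3.69)×3.69 = 36.62 m²; P = b + 2y√(1+z²) = 4.39 + 2×3.69×1.803 = 17.69 m.
Hydraulic radius R = A/P = 36.62/17.69 = 2.07 m.
V = (1/n) R^(2/3) √S = (1/0.013) × 2.07^(2/3) × √0.00086 = 3.664 m/s. Hydraulic depth D_h = A/T = 36.62/15.46 = 2.369 m.
Froude number Fr = V/√(g·D_h) = 3.664/√(9.81×2.369) = 0.76, which is less than 1, so the flow is subcritical.

subcritical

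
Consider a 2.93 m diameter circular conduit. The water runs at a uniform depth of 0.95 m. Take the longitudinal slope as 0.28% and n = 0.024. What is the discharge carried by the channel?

Q = 2.75 m³/s

For a circular section of diameter D = 2.93 m at depth y = 0.95 m, the central angle is θ = 2 arccos(1 − 2y/D) = 2.423 rad. Then A = (D²/8)(θ − sin θ) = 1.894 m² and P = Dθ/2 = 3.55 m.
Hydraulic radius R = A/P = 1.894/3.55 = 0.5335 m.
Manning's equation: Q = (1/n) A R^(2/3) S^(1/2) = (1/0.024) × 1.894 × 0.5335^(2/3) × 0.0028^(1/2) = 2.75 m³/s.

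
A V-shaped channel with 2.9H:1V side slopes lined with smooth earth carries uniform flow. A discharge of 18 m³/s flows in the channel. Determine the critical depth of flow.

y_c = 1.51 m

At critical depth, Q² T / (g A³) = 1, i.e. A³/T = Q²/g = 18²/9.81 = 33.03.
Try y = 1.84 m: A³/T = 88.69 — high.
Try y = 1.1 m: A³/T = 6.772 — low.
Try y = 1.51 m: A³/T = 33.01 — close enough.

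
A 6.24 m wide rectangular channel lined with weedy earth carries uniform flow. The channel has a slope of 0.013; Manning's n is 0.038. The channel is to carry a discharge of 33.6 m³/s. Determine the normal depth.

Manning's equation rearranged: A R^(2/3) = nQ / (1·√S) = 0.038 × 33.6 / (√0.013) = 11.2.
Try y = 1.38 m: A R^(2/3) = 8.361 — low.
Try y = 1.91 m: A R^(2/3) = 13.34 — high.
Try y = 1.69 m: A R^(2/3) = 11.21 — matches.

y_n = 1.69 m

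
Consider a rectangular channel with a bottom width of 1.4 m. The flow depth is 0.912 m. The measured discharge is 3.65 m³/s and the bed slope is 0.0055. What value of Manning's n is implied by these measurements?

n = 0.014

Flow area A = b·y = 1.4 × 0.912 = 1.277 m². Wetted perimeter P = b + 2y = 1.4 + 2×0.912 = 3.224 m.
Hydraulic radius R = A/P = 1.277/3.224 = 0.396 m.
Rearranging Manning's equation: n = (1/Q) A R^(2/3) S^(1/2) = (1/3.65) × 1.277 × 0.396^(2/3) × √0.0055 = 0.014.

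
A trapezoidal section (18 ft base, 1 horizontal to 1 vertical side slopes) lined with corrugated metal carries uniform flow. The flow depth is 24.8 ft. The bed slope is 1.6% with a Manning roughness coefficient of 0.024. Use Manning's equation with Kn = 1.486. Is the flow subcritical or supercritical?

With bottom width b = 18 ft and side slope z = 1: A = (b + zy)y = (18 + 1×24.8)×24.8 = 1061 ft²; P = b + 2y√(1+z²) = 18 + 2×24.8×1.414 = 88.14 ft.
Hydraulic radius R = A/P = 1061/88.14 = 12.04 ft.
V = (1.486/n) R^(2/3) √S = (1.486/0.024) × 12.04^(2/3) × √0.016 = 41.15 ft/s. Hydraulic depth D_h = A/T = 1061/67.6 = 15.7 ft.
Froude number Fr = V/√(g·D_h) = 41.15/√(32.2×15.7) = 1.83, which is greater than 1, so the flow is supercritical.

supercritical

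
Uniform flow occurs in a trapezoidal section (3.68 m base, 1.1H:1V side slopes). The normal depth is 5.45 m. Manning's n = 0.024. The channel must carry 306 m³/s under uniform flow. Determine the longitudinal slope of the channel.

With bottom width b = 3.68 m and side slope z = 1.1: A = (b + zy)y = (3.68 + 1.1×5.45)×5.45 = 52.73 m²; P = b + 2y√(1+z²) = 3.68 + 2×5.45×1.487 = 19.88 m.
Hydraulic radius R = A/P = 52.73/19.88 = 2.652 m.
From Manning's equation, S = [nQ / (1 A R^(2/3))]² = [0.024 × 306 / (1 × 52.73 × 2.652^(2/3))]² = 0.00529.

S = 0.00529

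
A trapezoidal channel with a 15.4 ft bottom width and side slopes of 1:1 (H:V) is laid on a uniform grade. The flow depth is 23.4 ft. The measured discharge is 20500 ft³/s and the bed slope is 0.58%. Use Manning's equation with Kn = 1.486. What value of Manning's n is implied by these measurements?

n = 0.025

With bottom width b = 15.4 ft and side slope z = 1: A = (b + zy)y = (15.4 + 1×23.4)×23.4 = 907.9 ft²; P = b + 2y√(1+z²) = 15.4 + 2×23.4×1.414 = 81.59 ft.
Hydraulic radius R = A/P = 907.9/81.59 = 11.13 ft.
Rearranging Manning's equation: n = (1.486/Q) A R^(2/3) S^(1/2) = (1.486/20500) × 907.9 × 11.13^(2/3) × √0.0058 = 0.025.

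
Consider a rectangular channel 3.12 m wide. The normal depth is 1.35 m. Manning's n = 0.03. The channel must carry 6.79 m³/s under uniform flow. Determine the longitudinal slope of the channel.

Flow area A = b·y = 3.12 × 1.35 = 4.212 m². Wetted perimeter P = b + 2y = 3.12 + 2×1.35 = 5.82 m.
Hydraulic radius R = A/P = 4.212/5.82 = 0.7237 m.
From Manning's equation, S = [nQ / (1 A R^(2/3))]² = [0.03 × 6.79 / (1 × 4.212 × 0.7237^(2/3))]² = 0.0036.

S = 0.0036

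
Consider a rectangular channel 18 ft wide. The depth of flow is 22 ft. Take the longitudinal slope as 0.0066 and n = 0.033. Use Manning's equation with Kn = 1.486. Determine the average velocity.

V = 12.6 ft/s

Flow area A = b·y = 18 × 22 = 396 ft². Wetted perimeter P = b + 2y = 18 + 2×22 = 62 ft.
Hydraulic radius R = A/P = 396/62 = 6.387 ft.
From Manning's equation, V = (1.486/n) R^(2/3) S^(1/2) = (1.486/0.033) × 6.387^(2/3) × 0.0066^(1/2) = 12.6 ft/s.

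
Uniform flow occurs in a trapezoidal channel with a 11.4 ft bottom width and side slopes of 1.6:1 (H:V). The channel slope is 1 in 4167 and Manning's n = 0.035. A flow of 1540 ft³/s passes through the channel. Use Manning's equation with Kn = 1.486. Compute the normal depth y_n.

y_n = 15.8 ft

Manning's equation rearranged: A R^(2/3) = nQ / (1.486·√S) = 0.035 × 1540 / (1.486 × √0.00024) = 2341.
At y = 19.1 ft: A R^(2/3) = 3620 — too large.
At y = 15.8 ft: A R^(2/3) = 2349 — close enough.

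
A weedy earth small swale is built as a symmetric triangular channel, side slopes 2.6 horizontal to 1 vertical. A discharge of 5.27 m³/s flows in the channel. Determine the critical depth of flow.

At critical depth, Q² T / (g A³) = 1, i.e. A³/T = Q²/g = 5.27²/9.81 = 2.831.
At y = 1.1 m: A³/T = 5.444 — high.
At y = 0.685 m: A³/T = 0.5098 — low.
At y = 0.965 m: A³/T = 2.828 — close enough.

y_c = 0.965 m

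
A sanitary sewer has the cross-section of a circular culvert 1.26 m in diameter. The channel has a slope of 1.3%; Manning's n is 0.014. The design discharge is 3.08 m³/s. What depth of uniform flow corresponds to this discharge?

y_n = 0.744 m

Manning's equation rearranged: A R^(2/3) = nQ / (1·√S) = 0.014 × 3.08 / (√0.013) = 0.3782.
Trying y = 0.645 m: A R^(2/3) = 0.3003 — short.
Trying y = 0.744 m: A R^(2/3) = 0.3784 — close enough.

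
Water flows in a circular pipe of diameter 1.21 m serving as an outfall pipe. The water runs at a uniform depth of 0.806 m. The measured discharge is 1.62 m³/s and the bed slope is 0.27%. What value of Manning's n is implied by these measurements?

n = 0.013

For a circular section of diameter D = 1.21 m at depth y = 0.806 m, the central angle is θ = 2 arccos(1 − 2y/D) = 3.819 rad. Then A = (D²/8)(θ − sin θ) = 0.8136 m² and P = Dθ/2 = 2.31 m.
Hydraulic radius R = A/P = 0.8136/2.31 = 0.3521 m.
Rearranging Manning's equation: n = (1/Q) A R^(2/3) S^(1/2) = (1/1.62) × 0.8136 × 0.3521^(2/3) × √0.0027 = 0.013.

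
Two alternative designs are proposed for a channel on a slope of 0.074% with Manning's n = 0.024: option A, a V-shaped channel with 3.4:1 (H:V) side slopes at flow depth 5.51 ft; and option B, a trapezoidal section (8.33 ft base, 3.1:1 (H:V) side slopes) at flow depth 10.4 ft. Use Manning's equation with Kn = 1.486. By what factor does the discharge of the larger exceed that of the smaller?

Channel A: For a triangular section with side slope z = 3.4: A = zy² = 3.4×5.51² = 103.2 ft²; P = 2y√(1+z²) = 2×5.51×3.544 = 39.05 ft. Hydraulic radius R = A/P = 103.2/39.05 = 2.643 ft. Q_A = (1.486/0.024)·103.2·2.643^(2/3)·√0.00074 = 332.4 ft³/s.
Channel B: With bottom width b = 8.33 ft and side slope z = 3.1: A = (b + zy)y = (8.33 + 3.1×10.4)×10.4 = 421.9 ft²; P = b + 2y√(1+z²) = 8.33 + 2×10.4×3.257 = 76.08 ft. Hydraulic radius R = A/P = 421.9/76.08 = 5.546 ft. Q_B = (1.486/0.024)·421.9·5.546^(2/3)·√0.00074 = 2227 ft³/s.
The larger discharge is 2227 ft³/s and the smaller is 332.4 ft³/s; the ratio is 6.7.

6.7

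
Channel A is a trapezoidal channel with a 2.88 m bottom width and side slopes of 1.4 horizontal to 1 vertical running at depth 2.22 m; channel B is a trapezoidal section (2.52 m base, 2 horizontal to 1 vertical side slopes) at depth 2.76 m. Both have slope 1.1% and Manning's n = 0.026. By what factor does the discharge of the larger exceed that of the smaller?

1.87

Channel A: With bottom width b = 2.88 m and side slope z = 1.4: A = (b + zy)y = (2.88 + 1.4×2.22)×2.22 = 13.29 m²; P = b + 2y√(1+z²) = 2.88 + 2×2.22×1.72 = 10.52 m. Hydraulic radius R = A/P = 13.29/10.52 = 1.264 m. Q_A = (1/0.026)·13.29·1.264^(2/3)·√0.011 = 62.68 m³/s.
Channel B: With bottom width b = 2.52 m and side slope z = 2: A = (b + zy)y = (2.52 + 2×2.76)×2.76 = 22.19 m²; P = b + 2y√(1+z²) = 2.52 + 2×2.76×2.236 = 14.86 m. Hydraulic radius R = A/P = 22.19/14.86 = 1.493 m. Q_B = (1/0.026)·22.19·1.493^(2/3)·√0.011 = 116.9 m³/s.
The larger discharge is 116.9 m³/s and the smaller is 62.68 m³/s; the ratio is 1.87.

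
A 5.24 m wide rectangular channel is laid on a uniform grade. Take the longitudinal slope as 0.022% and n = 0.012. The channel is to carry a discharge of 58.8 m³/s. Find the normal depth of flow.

y_n = 6.07 m

Manning's equation rearranged: A R^(2/3) = nQ / (1·√S) = 0.012 × 58.8 / (√0.00022) = 47.57.
At y = 7.17 m: A R^(2/3) = 58.02 — too large.
At y = 6.07 m: A R^(2/3) = 47.59 — ≈ 47.57.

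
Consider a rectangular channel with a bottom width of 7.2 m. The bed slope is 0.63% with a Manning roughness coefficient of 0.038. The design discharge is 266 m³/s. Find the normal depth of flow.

Manning's equation rearranged: A R^(2/3) = nQ / (1·√S) = 0.038 × 266 / (√0.0063) = 127.3.
Trying y = 11.5 m: A R^(2/3) = 162.2 — too large.
Trying y = 9.36 m: A R^(2/3) = 127.4 — ≈ 127.3.

y_n = 9.36 m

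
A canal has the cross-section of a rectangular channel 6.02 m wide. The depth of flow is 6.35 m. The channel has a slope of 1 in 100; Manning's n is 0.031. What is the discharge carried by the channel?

Q = 198 m³/s

Flow area A = b·y = 6.02 × 6.35 = 38.23 m². Wetted perimeter P = b + 2y = 6.02 + 2×6.35 = 18.72 m.
Hydraulic radius R = A/P = 38.23/18.72 = 2.042 m.
Manning's equation: Q = (1/n) A R^(2/3) S^(1/2) = (1/0.031) × 38.23 × 2.042^(2/3) × 0.01^(1/2) = 198 m³/s.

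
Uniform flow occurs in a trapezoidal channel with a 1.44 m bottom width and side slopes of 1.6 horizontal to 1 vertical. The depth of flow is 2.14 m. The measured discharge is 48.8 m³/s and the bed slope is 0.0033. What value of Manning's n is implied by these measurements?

With bottom width b = 1.44 m and side slope z = 1.6: A = (b + zy)y = (1.44 + 1.6×2.14)×2.14 = 10.41 m²; P = b + 2y√(1+z²) = 1.44 + 2×2.14×1.887 = 9.515 m.
Hydraulic radius R = A/P = 10.41/9.515 = 1.094 m.
Rearranging Manning's equation: n = (1/Q) A R^(2/3) S^(1/2) = (1/48.8) × 10.41 × 1.094^(2/3) × √0.0033 = 0.013.

n = 0.013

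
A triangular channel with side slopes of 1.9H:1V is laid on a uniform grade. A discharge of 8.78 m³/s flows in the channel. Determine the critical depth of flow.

y_c = 1.34 m

At critical depth, Q² T / (g A³) = 1, i.e. A³/T = Q²/g = 8.78²/9.81 = 7.858.
Trying y = 0.955 m: A³/T = 1.434 — low.
Trying y = 1.52 m: A³/T = 14.65 — high.
Trying y = 1.34 m: A³/T = 7.798 — matches.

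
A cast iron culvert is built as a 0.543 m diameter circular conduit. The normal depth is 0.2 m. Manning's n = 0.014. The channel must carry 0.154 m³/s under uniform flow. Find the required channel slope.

S = 0.0148

For a circular section of diameter D = 0.543 m at depth y = 0.2 m, the central angle is θ = 2 arccos(1 − 2y/D) = 2.609 rad. Then A = (D²/8)(θ − sin θ) = 0.07742 m² and P = Dθ/2 = 0.7082 m.
Hydraulic radius R = A/P = 0.07742/0.7082 = 0.1093 m.
From Manning's equation, S = [nQ / (1 A R^(2/3))]² = [0.014 × 0.154 / (1 × 0.07742 × 0.1093^(2/3))]² = 0.0148.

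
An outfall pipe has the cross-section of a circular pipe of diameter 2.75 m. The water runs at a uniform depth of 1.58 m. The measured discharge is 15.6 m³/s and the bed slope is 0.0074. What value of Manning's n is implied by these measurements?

n = 0.016

For a circular section of diameter D = 2.75 m at depth y = 1.58 m, the central angle is θ = 2 arccos(1 − 2y/D) = 3.441 rad. Then A = (D²/8)(θ − sin θ) = 3.531 m² and P = Dθ/2 = 4.731 m.
Hydraulic radius R = A/P = 3.531/4.731 = 0.7464 m.
Rearranging Manning's equation: n = (1/Q) A R^(2/3) S^(1/2) = (1/15.6) × 3.531 × 0.7464^(2/3) × √0.0074 = 0.016.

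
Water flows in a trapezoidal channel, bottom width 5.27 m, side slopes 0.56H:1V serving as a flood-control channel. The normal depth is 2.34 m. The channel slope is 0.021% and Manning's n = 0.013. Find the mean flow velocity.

With bottom width b = 5.27 m and side slope z = 0.56: A = (b + zy)y = (5.27 + 0.56×2.34)×2.34 = 15.4 m²; P = b + 2y√(1+z²) = 5.27 + 2×2.34×1.146 = 10.63 m.
Hydraulic radius R = A/P = 15.4/10.63 = 1.448 m.
From Manning's equation, V = (1/n) R^(2/3) S^(1/2) = (1/0.013) × 1.448^(2/3) × 0.00021^(1/2) = 1.43 m/s.

V = 1.43 m/s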